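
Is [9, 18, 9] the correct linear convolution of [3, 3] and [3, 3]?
Recompute linear convolution of [3, 3] and [3, 3]: y[0] = 3×3 = 9; y[1] = 3×3 + 3×3 = 18; y[2] = 3×3 = 9 → [9, 18, 9]. Given [9, 18, 9] matches, so answer: Yes

Yes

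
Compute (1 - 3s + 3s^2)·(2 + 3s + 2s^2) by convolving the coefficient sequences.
Ascending coefficients: a = [1, -3, 3], b = [2, 3, 2]. c[0] = 1×2 = 2; c[1] = 1×3 + -3×2 = -3; c[2] = 1×2 + -3×3 + 3×2 = -1; c[3] = -3×2 + 3×3 = 3; c[4] = 3×2 = 6. Result coefficients: [2, -3, -1, 3, 6] → 2 - 3s - s^2 + 3s^3 + 6s^4

2 - 3s - s^2 + 3s^3 + 6s^4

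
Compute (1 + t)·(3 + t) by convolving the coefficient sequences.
Ascending coefficients: a = [1, 1], b = [3, 1]. c[0] = 1×3 = 3; c[1] = 1×1 + 1×3 = 4; c[2] = 1×1 = 1. Result coefficients: [3, 4, 1] → 3 + 4t + t^2

3 + 4t + t^2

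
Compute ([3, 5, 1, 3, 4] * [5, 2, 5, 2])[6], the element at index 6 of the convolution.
Use y[k] = Σ_i a[i]·b[k-i] at k=6. y[6] = 3×2 + 4×5 = 26

26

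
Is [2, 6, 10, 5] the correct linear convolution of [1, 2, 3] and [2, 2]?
Recompute linear convolution of [1, 2, 3] and [2, 2]: y[0] = 1×2 = 2; y[1] = 1×2 + 2×2 = 6; y[2] = 2×2 + 3×2 = 10; y[3] = 3×2 = 6 → [2, 6, 10, 6]. Compare to given [2, 6, 10, 5]: they differ at index 3: given 5, correct 6, so answer: No

No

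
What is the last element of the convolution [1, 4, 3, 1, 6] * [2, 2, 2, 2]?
Use y[k] = Σ_i a[i]·b[k-i] at k=7. y[7] = 6×2 = 12

12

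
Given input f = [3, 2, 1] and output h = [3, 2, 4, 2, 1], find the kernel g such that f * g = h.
Output length 5 = len(f) + len(g) - 1 ⇒ len(g) = 3. Solve g forward using g[k] = (h[k] - Σ_{i≥1} f[i]·g[k-i]) / f[0]: g[0] = h[0] / f[0] = 3 / 3 = 1; g[1] = (h[1] - 2×1) / f[0] = (2 - 2×1) / 3 = 0; g[2] = (h[2] - 2×0 - 1×1) / f[0] = (4 - 2×0 - 1×1) / 3 = 1. So g = [1, 0, 1]. Forward-check [3, 2, 1] * [1, 0, 1]: h[0] = 3×1 = 3; h[1] = 3×0 + 2×1 = 2; h[2] = 3×1 + 2×0 + 1×1 = 4; h[3] = 2×1 + 1×0 = 2; h[4] = 1×1 = 1 → [3, 2, 4, 2, 1] ✓

[1, 0, 1]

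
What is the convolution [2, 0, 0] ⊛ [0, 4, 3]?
y[0] = 2×0 = 0; y[1] = 2×4 + 0×0 = 8; y[2] = 2×3 + 0×4 + 0×0 = 6; y[3] = 0×3 + 0×4 = 0; y[4] = 0×3 = 0

[0, 8, 6, 0, 0]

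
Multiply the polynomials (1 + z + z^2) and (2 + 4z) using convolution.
Ascending coefficients: a = [1, 1, 1], b = [2, 4]. c[0] = 1×2 = 2; c[1] = 1×4 + 1×2 = 6; c[2] = 1×4 + 1×2 = 6; c[3] = 1×4 = 4. Result coefficients: [2, 6, 6, 4] → 2 + 6z + 6z^2 + 4z^3

2 + 6z + 6z^2 + 4z^3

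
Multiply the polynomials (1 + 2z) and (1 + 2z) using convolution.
Ascending coefficients: a = [1, 2], b = [1, 2]. c[0] = 1×1 = 1; c[1] = 1×2 + 2×1 = 4; c[2] = 2×2 = 4. Result coefficients: [1, 4, 4] → 1 + 4z + 4z^2

1 + 4z + 4z^2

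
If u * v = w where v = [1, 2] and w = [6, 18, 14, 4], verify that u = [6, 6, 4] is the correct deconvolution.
Forward-compute [6, 6, 4] * [1, 2]: w[0] = 6×1 = 6; w[1] = 6×2 + 6×1 = 18; w[2] = 6×2 + 4×1 = 16; w[3] = 4×2 = 8 → [6, 18, 16, 8]. Does not match given w = [6, 18, 14, 4].

Not verified. [6, 6, 4] * [1, 2] = [6, 18, 16, 8], which differs from [6, 18, 14, 4] at index 2.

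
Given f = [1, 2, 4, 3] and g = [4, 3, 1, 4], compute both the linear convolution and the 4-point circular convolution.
Linear: y_lin[0] = 1×4 = 4; y_lin[1] = 1×3 + 2×4 = 11; y_lin[2] = 1×1 + 2×3 + 4×4 = 23; y_lin[3] = 1×4 + 2×1 + 4×3 + 3×4 = 30; y_lin[4] = 2×4 + 4×1 + 3×3 = 21; y_lin[5] = 4×4 + 3×1 = 19; y_lin[6] = 3×4 = 12 → [4, 11, 23, 30, 21, 19, 12]. Circular (length 4): y[0] = 1×4 + 2×4 + 4×1 + 3×3 = 25; y[1] = 1×3 + 2×4 + 4×4 + 3×1 = 30; y[2] = 1×1 + 2×3 + 4×4 + 3×4 = 35; y[3] = 1×4 + 2×1 + 4×3 + 3×4 = 30 → [25, 30, 35, 30]

Linear: [4, 11, 23, 30, 21, 19, 12], Circular: [25, 30, 35, 30]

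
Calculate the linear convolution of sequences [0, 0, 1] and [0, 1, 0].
y[0] = 0×0 = 0; y[1] = 0×1 + 0×0 = 0; y[2] = 0×0 + 0×1 + 1×0 = 0; y[3] = 0×0 + 1×1 = 1; y[4] = 1×0 = 0

[0, 0, 0, 1, 0]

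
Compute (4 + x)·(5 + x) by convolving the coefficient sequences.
Ascending coefficients: a = [4, 1], b = [5, 1]. c[0] = 4×5 = 20; c[1] = 4×1 + 1×5 = 9; c[2] = 1×1 = 1. Result coefficients: [20, 9, 1] → 20 + 9x + x^2

20 + 9x + x^2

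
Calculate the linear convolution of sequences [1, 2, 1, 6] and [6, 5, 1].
y[0] = 1×6 = 6; y[1] = 1×5 + 2×6 = 17; y[2] = 1×1 + 2×5 + 1×6 = 17; y[3] = 2×1 + 1×5 + 6×6 = 43; y[4] = 1×1 + 6×5 = 31; y[5] = 6×1 = 6

[6, 17, 17, 43, 31, 6]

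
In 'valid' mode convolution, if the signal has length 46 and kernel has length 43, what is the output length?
'Valid' mode counts only positions where the kernel fully overlaps the signal: m - n + 1 = 46 - 43 + 1 = 4

4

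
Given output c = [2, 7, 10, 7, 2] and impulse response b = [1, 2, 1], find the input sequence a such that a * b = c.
Deconvolve c=[2, 7, 10, 7, 2] by b=[1, 2, 1]. Since b[0]=1, solve forward: a[0] = c[0] / 1 = 2; a[1] = (c[1] - 2×2) / 1 = 3; a[2] = (c[2] - 3×2 - 2×1) / 1 = 2. So a = [2, 3, 2]. Check by forward convolution: c[0] = 2×1 = 2; c[1] = 2×2 + 3×1 = 7; c[2] = 2×1 + 3×2 + 2×1 = 10; c[3] = 3×1 + 2×2 = 7; c[4] = 2×1 = 2

[2, 3, 2]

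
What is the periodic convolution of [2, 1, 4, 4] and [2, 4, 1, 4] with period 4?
Use y[k] = Σ_j f[j]·g[(k-j) mod 4]. y[0] = 2×2 + 1×4 + 4×1 + 4×4 = 28; y[1] = 2×4 + 1×2 + 4×4 + 4×1 = 30; y[2] = 2×1 + 1×4 + 4×2 + 4×4 = 30; y[3] = 2×4 + 1×1 + 4×4 + 4×2 = 33. Result: [28, 30, 30, 33]

[28, 30, 30, 33]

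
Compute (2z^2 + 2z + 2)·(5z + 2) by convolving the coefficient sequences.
Ascending coefficients: a = [2, 2, 2], b = [2, 5]. c[0] = 2×2 = 4; c[1] = 2×5 + 2×2 = 14; c[2] = 2×5 + 2×2 = 14; c[3] = 2×5 = 10. Result coefficients: [4, 14, 14, 10] → 10z^3 + 14z^2 + 14z + 4

10z^3 + 14z^2 + 14z + 4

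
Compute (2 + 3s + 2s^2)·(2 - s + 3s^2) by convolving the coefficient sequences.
Ascending coefficients: a = [2, 3, 2], b = [2, -1, 3]. c[0] = 2×2 = 4; c[1] = 2×-1 + 3×2 = 4; c[2] = 2×3 + 3×-1 + 2×2 = 7; c[3] = 3×3 + 2×-1 = 7; c[4] = 2×3 = 6. Result coefficients: [4, 4, 7, 7, 6] → 4 + 4s + 7s^2 + 7s^3 + 6s^4

4 + 4s + 7s^2 + 7s^3 + 6s^4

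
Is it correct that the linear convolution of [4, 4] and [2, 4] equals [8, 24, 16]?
Recompute linear convolution of [4, 4] and [2, 4]: y[0] = 4×2 = 8; y[1] = 4×4 + 4×2 = 24; y[2] = 4×4 = 16 → [8, 24, 16]. Given [8, 24, 16] matches, so answer: Yes

Yes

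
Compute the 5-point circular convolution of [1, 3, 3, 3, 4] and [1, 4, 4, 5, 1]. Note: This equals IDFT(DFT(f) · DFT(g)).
Either evaluate y[k] = Σ_j f[j]·g[(k-j) mod 5] directly, or use IDFT(DFT(f) · DFT(g)). y[0] = 1×1 + 3×1 + 3×5 + 3×4 + 4×4 = 47; y[1] = 1×4 + 3×1 + 3×1 + 3×5 + 4×4 = 41; y[2] = 1×4 + 3×4 + 3×1 + 3×1 + 4×5 = 42; y[3] = 1×5 + 3×4 + 3×4 + 3×1 + 4×1 = 36; y[4] = 1×1 + 3×5 + 3×4 + 3×4 + 4×1 = 44. Result: [47, 41, 42, 36, 44]

[47, 41, 42, 36, 44]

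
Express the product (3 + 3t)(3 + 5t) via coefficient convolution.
Ascending coefficients: a = [3, 3], b = [3, 5]. c[0] = 3×3 = 9; c[1] = 3×5 + 3×3 = 24; c[2] = 3×5 = 15. Result coefficients: [9, 24, 15] → 9 + 24t + 15t^2

9 + 24t + 15t^2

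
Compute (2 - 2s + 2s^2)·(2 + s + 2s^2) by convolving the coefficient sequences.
Ascending coefficients: a = [2, -2, 2], b = [2, 1, 2]. c[0] = 2×2 = 4; c[1] = 2×1 + -2×2 = -2; c[2] = 2×2 + -2×1 + 2×2 = 6; c[3] = -2×2 + 2×1 = -2; c[4] = 2×2 = 4. Result coefficients: [4, -2, 6, -2, 4] → 4 - 2s + 6s^2 - 2s^3 + 4s^4

4 - 2s + 6s^2 - 2s^3 + 4s^4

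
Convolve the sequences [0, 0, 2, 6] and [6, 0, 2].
y[0] = 0×6 = 0; y[1] = 0×0 + 0×6 = 0; y[2] = 0×2 + 0×0 + 2×6 = 12; y[3] = 0×2 + 2×0 + 6×6 = 36; y[4] = 2×2 + 6×0 = 4; y[5] = 6×2 = 12

[0, 0, 12, 36, 4, 12]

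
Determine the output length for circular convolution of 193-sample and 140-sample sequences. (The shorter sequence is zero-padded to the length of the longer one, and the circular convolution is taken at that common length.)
Circular convolution (zero-padding the shorter input) has length max(m, n) = max(193, 140) = 193

193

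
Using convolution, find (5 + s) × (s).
Ascending coefficients: a = [5, 1], b = [0, 1]. c[0] = 5×0 = 0; c[1] = 5×1 + 1×0 = 5; c[2] = 1×1 = 1. Result coefficients: [0, 5, 1] → 5s + s^2

5s + s^2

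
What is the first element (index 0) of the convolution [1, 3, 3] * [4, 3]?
Use y[k] = Σ_i a[i]·b[k-i] at k=0. y[0] = 1×4 = 4

4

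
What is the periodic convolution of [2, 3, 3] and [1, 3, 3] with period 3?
Use y[k] = Σ_j x[j]·h[(k-j) mod 3]. y[0] = 2×1 + 3×3 + 3×3 = 20; y[1] = 2×3 + 3×1 + 3×3 = 18; y[2] = 2×3 + 3×3 + 3×1 = 18. Result: [20, 18, 18]

[20, 18, 18]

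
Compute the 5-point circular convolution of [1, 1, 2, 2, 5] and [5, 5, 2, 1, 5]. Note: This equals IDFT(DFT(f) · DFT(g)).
Either evaluate y[k] = Σ_j f[j]·g[(k-j) mod 5] directly, or use IDFT(DFT(f) · DFT(g)). y[0] = 1×5 + 1×5 + 2×1 + 2×2 + 5×5 = 41; y[1] = 1×5 + 1×5 + 2×5 + 2×1 + 5×2 = 32; y[2] = 1×2 + 1×5 + 2×5 + 2×5 + 5×1 = 32; y[3] = 1×1 + 1×2 + 2×5 + 2×5 + 5×5 = 48; y[4] = 1×5 + 1×1 + 2×2 + 2×5 + 5×5 = 45. Result: [41, 32, 32, 48, 45]

[41, 32, 32, 48, 45]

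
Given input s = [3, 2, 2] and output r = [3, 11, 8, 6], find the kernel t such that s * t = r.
Output length 4 = len(s) + len(t) - 1 ⇒ len(t) = 2. Solve t forward using t[k] = (r[k] - Σ_{i≥1} s[i]·t[k-i]) / s[0]: t[0] = r[0] / s[0] = 3 / 3 = 1; t[1] = (r[1] - 2×1) / s[0] = (11 - 2×1) / 3 = 3. So t = [1, 3]. Forward-check [3, 2, 2] * [1, 3]: r[0] = 3×1 = 3; r[1] = 3×3 + 2×1 = 11; r[2] = 2×3 + 2×1 = 8; r[3] = 2×3 = 6 → [3, 11, 8, 6] ✓

[1, 3]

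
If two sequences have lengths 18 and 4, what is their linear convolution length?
Linear/full convolution length: m + n - 1 = 18 + 4 - 1 = 21

21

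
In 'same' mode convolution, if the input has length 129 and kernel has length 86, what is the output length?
'Same' mode returns an output with the same length as the input: 129

129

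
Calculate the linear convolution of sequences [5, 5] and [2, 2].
y[0] = 5×2 = 10; y[1] = 5×2 + 5×2 = 20; y[2] = 5×2 = 10

[10, 20, 10]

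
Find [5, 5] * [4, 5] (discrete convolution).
y[0] = 5×4 = 20; y[1] = 5×5 + 5×4 = 45; y[2] = 5×5 = 25

[20, 45, 25]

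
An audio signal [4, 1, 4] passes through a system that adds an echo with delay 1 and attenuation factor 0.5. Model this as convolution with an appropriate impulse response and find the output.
Direct-path + delayed-attenuated-path model → impulse response h = [1, 0.5] (1 at lag 0, 0.5 at lag 1). Output y[n] = x[n] + 0.5·x[n - 1] (with x[n] = 0 outside 0..2): y[0] = 4 + 0.5×0 = 4; y[1] = 1 + 0.5×4 = 3.0; y[2] = 4 + 0.5×1 = 4.5; y[3] = 0 + 0.5×4 = 2.0. So y = [4, 3.0, 4.5, 2.0]

[4, 3.0, 4.5, 2.0]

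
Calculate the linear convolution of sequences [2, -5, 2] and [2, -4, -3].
y[0] = 2×2 = 4; y[1] = 2×-4 + -5×2 = -18; y[2] = 2×-3 + -5×-4 + 2×2 = 18; y[3] = -5×-3 + 2×-4 = 7; y[4] = 2×-3 = -6

[4, -18, 18, 7, -6]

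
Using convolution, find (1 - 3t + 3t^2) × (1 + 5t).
Ascending coefficients: a = [1, -3, 3], b = [1, 5]. c[0] = 1×1 = 1; c[1] = 1×5 + -3×1 = 2; c[2] = -3×5 + 3×1 = -12; c[3] = 3×5 = 15. Result coefficients: [1, 2, -12, 15] → 1 + 2t - 12t^2 + 15t^3

1 + 2t - 12t^2 + 15t^3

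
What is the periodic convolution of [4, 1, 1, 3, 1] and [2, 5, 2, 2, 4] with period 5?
Use y[k] = Σ_j x[j]·h[(k-j) mod 5]. y[0] = 4×2 + 1×4 + 1×2 + 3×2 + 1×5 = 25; y[1] = 4×5 + 1×2 + 1×4 + 3×2 + 1×2 = 34; y[2] = 4×2 + 1×5 + 1×2 + 3×4 + 1×2 = 29; y[3] = 4×2 + 1×2 + 1×5 + 3×2 + 1×4 = 25; y[4] = 4×4 + 1×2 + 1×2 + 3×5 + 1×2 = 37. Result: [25, 34, 29, 25, 37]

[25, 34, 29, 25, 37]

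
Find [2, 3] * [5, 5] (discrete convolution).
y[0] = 2×5 = 10; y[1] = 2×5 + 3×5 = 25; y[2] = 3×5 = 15

[10, 25, 15]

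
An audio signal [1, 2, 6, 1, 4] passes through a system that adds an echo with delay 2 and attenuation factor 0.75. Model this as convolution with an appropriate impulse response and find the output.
Direct-path + delayed-attenuated-path model → impulse response h = [1, 0, 0.75] (1 at lag 0, 0.75 at lag 2). Output y[n] = x[n] + 0.75·x[n - 2] (with x[n] = 0 outside 0..4): y[0] = 1 + 0.75×0 = 1; y[1] = 2 + 0.75×0 = 2; y[2] = 6 + 0.75×1 = 6.75; y[3] = 1 + 0.75×2 = 2.5; y[4] = 4 + 0.75×6 = 8.5; y[5] = 0 + 0.75×1 = 0.75; y[6] = 0 + 0.75×4 = 3.0. So y = [1, 2, 6.75, 2.5, 8.5, 0.75, 3.0]

[1, 2, 6.75, 2.5, 8.5, 0.75, 3.0]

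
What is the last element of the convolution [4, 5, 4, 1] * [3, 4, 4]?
Use y[k] = Σ_i a[i]·b[k-i] at k=5. y[5] = 1×4 = 4

4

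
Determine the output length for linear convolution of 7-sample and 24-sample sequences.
Linear/full convolution length: m + n - 1 = 7 + 24 - 1 = 30

30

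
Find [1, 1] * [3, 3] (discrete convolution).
y[0] = 1×3 = 3; y[1] = 1×3 + 1×3 = 6; y[2] = 1×3 = 3

[3, 6, 3]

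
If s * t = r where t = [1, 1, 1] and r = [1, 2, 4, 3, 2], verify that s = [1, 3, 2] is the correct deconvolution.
Forward-compute [1, 3, 2] * [1, 1, 1]: r[0] = 1×1 = 1; r[1] = 1×1 + 3×1 = 4; r[2] = 1×1 + 3×1 + 2×1 = 6; r[3] = 3×1 + 2×1 = 5; r[4] = 2×1 = 2 → [1, 4, 6, 5, 2]. Does not match given r = [1, 2, 4, 3, 2].

Not verified. [1, 3, 2] * [1, 1, 1] = [1, 4, 6, 5, 2], which differs from [1, 2, 4, 3, 2] at index 1.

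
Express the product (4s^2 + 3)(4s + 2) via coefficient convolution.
Ascending coefficients: a = [3, 0, 4], b = [2, 4]. c[0] = 3×2 = 6; c[1] = 3×4 + 0×2 = 12; c[2] = 0×4 + 4×2 = 8; c[3] = 4×4 = 16. Result coefficients: [6, 12, 8, 16] → 16s^3 + 8s^2 + 12s + 6

16s^3 + 8s^2 + 12s + 6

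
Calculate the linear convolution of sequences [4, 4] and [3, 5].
y[0] = 4×3 = 12; y[1] = 4×5 + 4×3 = 32; y[2] = 4×5 = 20

[12, 32, 20]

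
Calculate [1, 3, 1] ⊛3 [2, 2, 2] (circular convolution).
Use y[k] = Σ_j f[j]·g[(k-j) mod 3]. y[0] = 1×2 + 3×2 + 1×2 = 10; y[1] = 1×2 + 3×2 + 1×2 = 10; y[2] = 1×2 + 3×2 + 1×2 = 10. Result: [10, 10, 10]

[10, 10, 10]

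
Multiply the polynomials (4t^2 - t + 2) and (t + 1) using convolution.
Ascending coefficients: a = [2, -1, 4], b = [1, 1]. c[0] = 2×1 = 2; c[1] = 2×1 + -1×1 = 1; c[2] = -1×1 + 4×1 = 3; c[3] = 4×1 = 4. Result coefficients: [2, 1, 3, 4] → 4t^3 + 3t^2 + t + 2

4t^3 + 3t^2 + t + 2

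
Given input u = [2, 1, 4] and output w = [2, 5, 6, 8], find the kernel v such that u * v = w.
Output length 4 = len(u) + len(v) - 1 ⇒ len(v) = 2. Solve v forward using v[k] = (w[k] - Σ_{i≥1} u[i]·v[k-i]) / u[0]: v[0] = w[0] / u[0] = 2 / 2 = 1; v[1] = (w[1] - 1×1) / u[0] = (5 - 1×1) / 2 = 2. So v = [1, 2]. Forward-check [2, 1, 4] * [1, 2]: w[0] = 2×1 = 2; w[1] = 2×2 + 1×1 = 5; w[2] = 1×2 + 4×1 = 6; w[3] = 4×2 = 8 → [2, 5, 6, 8] ✓

[1, 2]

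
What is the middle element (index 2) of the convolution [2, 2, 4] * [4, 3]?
Use y[k] = Σ_i a[i]·b[k-i] at k=2. y[2] = 2×3 + 4×4 = 22

22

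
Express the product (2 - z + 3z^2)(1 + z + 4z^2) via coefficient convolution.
Ascending coefficients: a = [2, -1, 3], b = [1, 1, 4]. c[0] = 2×1 = 2; c[1] = 2×1 + -1×1 = 1; c[2] = 2×4 + -1×1 + 3×1 = 10; c[3] = -1×4 + 3×1 = -1; c[4] = 3×4 = 12. Result coefficients: [2, 1, 10, -1, 12] → 2 + z + 10z^2 - z^3 + 12z^4

2 + z + 10z^2 - z^3 + 12z^4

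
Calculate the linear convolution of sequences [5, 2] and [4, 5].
y[0] = 5×4 = 20; y[1] = 5×5 + 2×4 = 33; y[2] = 2×5 = 10

[20, 33, 10]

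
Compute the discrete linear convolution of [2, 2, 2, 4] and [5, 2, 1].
y[0] = 2×5 = 10; y[1] = 2×2 + 2×5 = 14; y[2] = 2×1 + 2×2 + 2×5 = 16; y[3] = 2×1 + 2×2 + 4×5 = 26; y[4] = 2×1 + 4×2 = 10; y[5] = 4×1 = 4

[10, 14, 16, 26, 10, 4]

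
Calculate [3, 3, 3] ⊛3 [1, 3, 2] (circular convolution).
Use y[k] = Σ_j f[j]·g[(k-j) mod 3]. y[0] = 3×1 + 3×2 + 3×3 = 18; y[1] = 3×3 + 3×1 + 3×2 = 18; y[2] = 3×2 + 3×3 + 3×1 = 18. Result: [18, 18, 18]

[18, 18, 18]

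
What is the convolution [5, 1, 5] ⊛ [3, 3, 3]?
y[0] = 5×3 = 15; y[1] = 5×3 + 1×3 = 18; y[2] = 5×3 + 1×3 + 5×3 = 33; y[3] = 1×3 + 5×3 = 18; y[4] = 5×3 = 15

[15, 18, 33, 18, 15]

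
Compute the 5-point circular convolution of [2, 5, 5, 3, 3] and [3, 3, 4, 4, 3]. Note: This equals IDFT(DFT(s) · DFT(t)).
Either evaluate y[k] = Σ_j s[j]·t[(k-j) mod 5] directly, or use IDFT(DFT(s) · DFT(t)). y[0] = 2×3 + 5×3 + 5×4 + 3×4 + 3×3 = 62; y[1] = 2×3 + 5×3 + 5×3 + 3×4 + 3×4 = 60; y[2] = 2×4 + 5×3 + 5×3 + 3×3 + 3×4 = 59; y[3] = 2×4 + 5×4 + 5×3 + 3×3 + 3×3 = 61; y[4] = 2×3 + 5×4 + 5×4 + 3×3 + 3×3 = 64. Result: [62, 60, 59, 61, 64]

[62, 60, 59, 61, 64]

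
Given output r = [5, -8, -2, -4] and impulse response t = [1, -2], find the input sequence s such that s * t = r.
Deconvolve r=[5, -8, -2, -4] by t=[1, -2]. Since t[0]=1, solve forward: s[0] = r[0] / 1 = 5; s[1] = (r[1] - 5×-2) / 1 = 2; s[2] = (r[2] - 2×-2) / 1 = 2. So s = [5, 2, 2]. Check by forward convolution: r[0] = 5×1 = 5; r[1] = 5×-2 + 2×1 = -8; r[2] = 2×-2 + 2×1 = -2; r[3] = 2×-2 = -4

[5, 2, 2]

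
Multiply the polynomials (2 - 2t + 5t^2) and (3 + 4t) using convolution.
Ascending coefficients: a = [2, -2, 5], b = [3, 4]. c[0] = 2×3 = 6; c[1] = 2×4 + -2×3 = 2; c[2] = -2×4 + 5×3 = 7; c[3] = 5×4 = 20. Result coefficients: [6, 2, 7, 20] → 6 + 2t + 7t^2 + 20t^3

6 + 2t + 7t^2 + 20t^3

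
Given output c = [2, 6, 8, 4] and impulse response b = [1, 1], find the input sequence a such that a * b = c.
Deconvolve c=[2, 6, 8, 4] by b=[1, 1]. Since b[0]=1, solve forward: a[0] = c[0] / 1 = 2; a[1] = (c[1] - 2×1) / 1 = 4; a[2] = (c[2] - 4×1) / 1 = 4. So a = [2, 4, 4]. Check by forward convolution: c[0] = 2×1 = 2; c[1] = 2×1 + 4×1 = 6; c[2] = 4×1 + 4×1 = 8; c[3] = 4×1 = 4

[2, 4, 4]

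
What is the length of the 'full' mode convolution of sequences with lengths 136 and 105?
Linear/full convolution length: m + n - 1 = 136 + 105 - 1 = 240

240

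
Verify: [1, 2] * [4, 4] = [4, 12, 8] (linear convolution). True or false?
Recompute linear convolution of [1, 2] and [4, 4]: y[0] = 1×4 = 4; y[1] = 1×4 + 2×4 = 12; y[2] = 2×4 = 8 → [4, 12, 8]. Given [4, 12, 8] matches, so answer: Yes

Yes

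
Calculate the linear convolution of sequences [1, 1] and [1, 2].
y[0] = 1×1 = 1; y[1] = 1×2 + 1×1 = 3; y[2] = 1×2 = 2

[1, 3, 2]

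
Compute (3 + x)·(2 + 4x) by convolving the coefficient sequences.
Ascending coefficients: a = [3, 1], b = [2, 4]. c[0] = 3×2 = 6; c[1] = 3×4 + 1×2 = 14; c[2] = 1×4 = 4. Result coefficients: [6, 14, 4] → 6 + 14x + 4x^2

6 + 14x + 4x^2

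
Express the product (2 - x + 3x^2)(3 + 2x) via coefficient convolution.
Ascending coefficients: a = [2, -1, 3], b = [3, 2]. c[0] = 2×3 = 6; c[1] = 2×2 + -1×3 = 1; c[2] = -1×2 + 3×3 = 7; c[3] = 3×2 = 6. Result coefficients: [6, 1, 7, 6] → 6 + x + 7x^2 + 6x^3

6 + x + 7x^2 + 6x^3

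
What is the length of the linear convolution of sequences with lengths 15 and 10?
Linear/full convolution length: m + n - 1 = 15 + 10 - 1 = 24

24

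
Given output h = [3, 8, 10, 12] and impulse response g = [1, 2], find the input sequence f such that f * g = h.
Deconvolve h=[3, 8, 10, 12] by g=[1, 2]. Since g[0]=1, solve forward: f[0] = h[0] / 1 = 3; f[1] = (h[1] - 3×2) / 1 = 2; f[2] = (h[2] - 2×2) / 1 = 6. So f = [3, 2, 6]. Check by forward convolution: h[0] = 3×1 = 3; h[1] = 3×2 + 2×1 = 8; h[2] = 2×2 + 6×1 = 10; h[3] = 6×2 = 12

[3, 2, 6]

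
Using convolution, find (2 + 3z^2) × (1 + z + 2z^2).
Ascending coefficients: a = [2, 0, 3], b = [1, 1, 2]. c[0] = 2×1 = 2; c[1] = 2×1 + 0×1 = 2; c[2] = 2×2 + 0×1 + 3×1 = 7; c[3] = 0×2 + 3×1 = 3; c[4] = 3×2 = 6. Result coefficients: [2, 2, 7, 3, 6] → 2 + 2z + 7z^2 + 3z^3 + 6z^4

2 + 2z + 7z^2 + 3z^3 + 6z^4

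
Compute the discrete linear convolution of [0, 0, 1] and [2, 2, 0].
y[0] = 0×2 = 0; y[1] = 0×2 + 0×2 = 0; y[2] = 0×0 + 0×2 + 1×2 = 2; y[3] = 0×0 + 1×2 = 2; y[4] = 1×0 = 0

[0, 0, 2, 2, 0]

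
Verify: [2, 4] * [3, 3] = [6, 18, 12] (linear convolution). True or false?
Recompute linear convolution of [2, 4] and [3, 3]: y[0] = 2×3 = 6; y[1] = 2×3 + 4×3 = 18; y[2] = 4×3 = 12 → [6, 18, 12]. Given [6, 18, 12] matches, so answer: Yes

Yes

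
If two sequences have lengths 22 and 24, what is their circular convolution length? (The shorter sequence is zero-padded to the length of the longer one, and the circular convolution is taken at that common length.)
Circular convolution (zero-padding the shorter input) has length max(m, n) = max(22, 24) = 24

24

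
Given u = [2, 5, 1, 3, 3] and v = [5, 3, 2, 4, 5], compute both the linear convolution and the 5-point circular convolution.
Linear: y_lin[0] = 2×5 = 10; y_lin[1] = 2×3 + 5×5 = 31; y_lin[2] = 2×2 + 5×3 + 1×5 = 24; y_lin[3] = 2×4 + 5×2 + 1×3 + 3×5 = 36; y_lin[4] = 2×5 + 5×4 + 1×2 + 3×3 + 3×5 = 56; y_lin[5] = 5×5 + 1×4 + 3×2 + 3×3 = 44; y_lin[6] = 1×5 + 3×4 + 3×2 = 23; y_lin[7] = 3×5 + 3×4 = 27; y_lin[8] = 3×5 = 15 → [10, 31, 24, 36, 56, 44, 23, 27, 15]. Circular (length 5): y[0] = 2×5 + 5×5 + 1×4 + 3×2 + 3×3 = 54; y[1] = 2×3 + 5×5 + 1×5 + 3×4 + 3×2 = 54; y[2] = 2×2 + 5×3 + 1×5 + 3×5 + 3×4 = 51; y[3] = 2×4 + 5×2 + 1×3 + 3×5 + 3×5 = 51; y[4] = 2×5 + 5×4 + 1×2 + 3×3 + 3×5 = 56 → [54, 54, 51, 51, 56]

Linear: [10, 31, 24, 36, 56, 44, 23, 27, 15], Circular: [54, 54, 51, 51, 56]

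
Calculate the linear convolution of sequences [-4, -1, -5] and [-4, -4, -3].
y[0] = -4×-4 = 16; y[1] = -4×-4 + -1×-4 = 20; y[2] = -4×-3 + -1×-4 + -5×-4 = 36; y[3] = -1×-3 + -5×-4 = 23; y[4] = -5×-3 = 15

[16, 20, 36, 23, 15]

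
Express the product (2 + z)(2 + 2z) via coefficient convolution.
Ascending coefficients: a = [2, 1], b = [2, 2]. c[0] = 2×2 = 4; c[1] = 2×2 + 1×2 = 6; c[2] = 1×2 = 2. Result coefficients: [4, 6, 2] → 4 + 6z + 2z^2

4 + 6z + 2z^2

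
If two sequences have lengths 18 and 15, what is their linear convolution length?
Linear/full convolution length: m + n - 1 = 18 + 15 - 1 = 32

32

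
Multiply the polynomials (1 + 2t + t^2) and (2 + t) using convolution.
Ascending coefficients: a = [1, 2, 1], b = [2, 1]. c[0] = 1×2 = 2; c[1] = 1×1 + 2×2 = 5; c[2] = 2×1 + 1×2 = 4; c[3] = 1×1 = 1. Result coefficients: [2, 5, 4, 1] → 2 + 5t + 4t^2 + t^3

2 + 5t + 4t^2 + t^3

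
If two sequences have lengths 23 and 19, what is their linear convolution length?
Linear/full convolution length: m + n - 1 = 23 + 19 - 1 = 41

41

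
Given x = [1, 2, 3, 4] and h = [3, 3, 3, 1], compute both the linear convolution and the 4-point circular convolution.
Linear: y_lin[0] = 1×3 = 3; y_lin[1] = 1×3 + 2×3 = 9; y_lin[2] = 1×3 + 2×3 + 3×3 = 18; y_lin[3] = 1×1 + 2×3 + 3×3 + 4×3 = 28; y_lin[4] = 2×1 + 3×3 + 4×3 = 23; y_lin[5] = 3×1 + 4×3 = 15; y_lin[6] = 4×1 = 4 → [3, 9, 18, 28, 23, 15, 4]. Circular (length 4): y[0] = 1×3 + 2×1 + 3×3 + 4×3 = 26; y[1] = 1×3 + 2×3 + 3×1 + 4×3 = 24; y[2] = 1×3 + 2×3 + 3×3 + 4×1 = 22; y[3] = 1×1 + 2×3 + 3×3 + 4×3 = 28 → [26, 24, 22, 28]

Linear: [3, 9, 18, 28, 23, 15, 4], Circular: [26, 24, 22, 28]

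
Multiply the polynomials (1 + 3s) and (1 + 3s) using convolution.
Ascending coefficients: a = [1, 3], b = [1, 3]. c[0] = 1×1 = 1; c[1] = 1×3 + 3×1 = 6; c[2] = 3×3 = 9. Result coefficients: [1, 6, 9] → 1 + 6s + 9s^2

1 + 6s + 9s^2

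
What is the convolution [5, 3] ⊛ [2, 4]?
y[0] = 5×2 = 10; y[1] = 5×4 + 3×2 = 26; y[2] = 3×4 = 12

[10, 26, 12]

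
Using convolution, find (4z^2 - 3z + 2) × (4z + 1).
Ascending coefficients: a = [2, -3, 4], b = [1, 4]. c[0] = 2×1 = 2; c[1] = 2×4 + -3×1 = 5; c[2] = -3×4 + 4×1 = -8; c[3] = 4×4 = 16. Result coefficients: [2, 5, -8, 16] → 16z^3 - 8z^2 + 5z + 2

16z^3 - 8z^2 + 5z + 2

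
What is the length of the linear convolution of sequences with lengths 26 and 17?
Linear/full convolution length: m + n - 1 = 26 + 17 - 1 = 42

42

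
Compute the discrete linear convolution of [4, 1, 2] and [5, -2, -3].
y[0] = 4×5 = 20; y[1] = 4×-2 + 1×5 = -3; y[2] = 4×-3 + 1×-2 + 2×5 = -4; y[3] = 1×-3 + 2×-2 = -7; y[4] = 2×-3 = -6

[20, -3, -4, -7, -6]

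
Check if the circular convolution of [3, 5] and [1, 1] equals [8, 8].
Recompute circular convolution of [3, 5] and [1, 1]: y[0] = 3×1 + 5×1 = 8; y[1] = 3×1 + 5×1 = 8 → [8, 8]. Given [8, 8] matches, so answer: Yes

Yes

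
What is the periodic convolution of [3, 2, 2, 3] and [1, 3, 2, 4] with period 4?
Use y[k] = Σ_j a[j]·b[(k-j) mod 4]. y[0] = 3×1 + 2×4 + 2×2 + 3×3 = 24; y[1] = 3×3 + 2×1 + 2×4 + 3×2 = 25; y[2] = 3×2 + 2×3 + 2×1 + 3×4 = 26; y[3] = 3×4 + 2×2 + 2×3 + 3×1 = 25. Result: [24, 25, 26, 25]

[24, 25, 26, 25]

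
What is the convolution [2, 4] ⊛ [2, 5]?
y[0] = 2×2 = 4; y[1] = 2×5 + 4×2 = 18; y[2] = 4×5 = 20

[4, 18, 20]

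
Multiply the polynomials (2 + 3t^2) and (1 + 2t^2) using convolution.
Ascending coefficients: a = [2, 0, 3], b = [1, 0, 2]. c[0] = 2×1 = 2; c[1] = 2×0 + 0×1 = 0; c[2] = 2×2 + 0×0 + 3×1 = 7; c[3] = 0×2 + 3×0 = 0; c[4] = 3×2 = 6. Result coefficients: [2, 0, 7, 0, 6] → 2 + 7t^2 + 6t^4

2 + 7t^2 + 6t^4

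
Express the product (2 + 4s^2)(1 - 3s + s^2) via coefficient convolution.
Ascending coefficients: a = [2, 0, 4], b = [1, -3, 1]. c[0] = 2×1 = 2; c[1] = 2×-3 + 0×1 = -6; c[2] = 2×1 + 0×-3 + 4×1 = 6; c[3] = 0×1 + 4×-3 = -12; c[4] = 4×1 = 4. Result coefficients: [2, -6, 6, -12, 4] → 2 - 6s + 6s^2 - 12s^3 + 4s^4

2 - 6s + 6s^2 - 12s^3 + 4s^4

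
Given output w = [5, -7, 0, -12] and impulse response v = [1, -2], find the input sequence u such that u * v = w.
Deconvolve w=[5, -7, 0, -12] by v=[1, -2]. Since v[0]=1, solve forward: u[0] = w[0] / 1 = 5; u[1] = (w[1] - 5×-2) / 1 = 3; u[2] = (w[2] - 3×-2) / 1 = 6. So u = [5, 3, 6]. Check by forward convolution: w[0] = 5×1 = 5; w[1] = 5×-2 + 3×1 = -7; w[2] = 3×-2 + 6×1 = 0; w[3] = 6×-2 = -12

[5, 3, 6]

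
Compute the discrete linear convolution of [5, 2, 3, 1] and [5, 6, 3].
y[0] = 5×5 = 25; y[1] = 5×6 + 2×5 = 40; y[2] = 5×3 + 2×6 + 3×5 = 42; y[3] = 2×3 + 3×6 + 1×5 = 29; y[4] = 3×3 + 1×6 = 15; y[5] = 1×3 = 3

[25, 40, 42, 29, 15, 3]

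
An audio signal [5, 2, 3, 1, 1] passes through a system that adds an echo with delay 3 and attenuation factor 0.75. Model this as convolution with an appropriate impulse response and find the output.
Direct-path + delayed-attenuated-path model → impulse response h = [1, 0, 0, 0.75] (1 at lag 0, 0.75 at lag 3). Output y[n] = x[n] + 0.75·x[n - 3] (with x[n] = 0 outside 0..4): y[0] = 5 + 0.75×0 = 5; y[1] = 2 + 0.75×0 = 2; y[2] = 3 + 0.75×0 = 3; y[3] = 1 + 0.75×5 = 4.75; y[4] = 1 + 0.75×2 = 2.5; y[5] = 0 + 0.75×3 = 2.25; y[6] = 0 + 0.75×1 = 0.75; y[7] = 0 + 0.75×1 = 0.75. So y = [5, 2, 3, 4.75, 2.5, 2.25, 0.75, 0.75]

[5, 2, 3, 4.75, 2.5, 2.25, 0.75, 0.75]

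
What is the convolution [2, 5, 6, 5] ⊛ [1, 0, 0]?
y[0] = 2×1 = 2; y[1] = 2×0 + 5×1 = 5; y[2] = 2×0 + 5×0 + 6×1 = 6; y[3] = 5×0 + 6×0 + 5×1 = 5; y[4] = 6×0 + 5×0 = 0; y[5] = 5×0 = 0

[2, 5, 6, 5, 0, 0]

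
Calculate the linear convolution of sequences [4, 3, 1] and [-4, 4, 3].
y[0] = 4×-4 = -16; y[1] = 4×4 + 3×-4 = 4; y[2] = 4×3 + 3×4 + 1×-4 = 20; y[3] = 3×3 + 1×4 = 13; y[4] = 1×3 = 3

[-16, 4, 20, 13, 3]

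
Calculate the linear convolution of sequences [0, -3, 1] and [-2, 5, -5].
y[0] = 0×-2 = 0; y[1] = 0×5 + -3×-2 = 6; y[2] = 0×-5 + -3×5 + 1×-2 = -17; y[3] = -3×-5 + 1×5 = 20; y[4] = 1×-5 = -5

[0, 6, -17, 20, -5]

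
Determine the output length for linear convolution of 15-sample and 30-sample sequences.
Linear/full convolution length: m + n - 1 = 15 + 30 - 1 = 44

44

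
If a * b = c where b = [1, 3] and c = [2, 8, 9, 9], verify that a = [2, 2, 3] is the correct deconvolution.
Forward-compute [2, 2, 3] * [1, 3]: c[0] = 2×1 = 2; c[1] = 2×3 + 2×1 = 8; c[2] = 2×3 + 3×1 = 9; c[3] = 3×3 = 9 → [2, 8, 9, 9]. Matches given c = [2, 8, 9, 9], so verified.

Verified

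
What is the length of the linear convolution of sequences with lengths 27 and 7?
Linear/full convolution length: m + n - 1 = 27 + 7 - 1 = 33

33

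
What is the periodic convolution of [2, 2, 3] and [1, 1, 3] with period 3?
Use y[k] = Σ_j a[j]·b[(k-j) mod 3]. y[0] = 2×1 + 2×3 + 3×1 = 11; y[1] = 2×1 + 2×1 + 3×3 = 13; y[2] = 2×3 + 2×1 + 3×1 = 11. Result: [11, 13, 11]

[11, 13, 11]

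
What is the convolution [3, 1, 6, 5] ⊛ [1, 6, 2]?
y[0] = 3×1 = 3; y[1] = 3×6 + 1×1 = 19; y[2] = 3×2 + 1×6 + 6×1 = 18; y[3] = 1×2 + 6×6 + 5×1 = 43; y[4] = 6×2 + 5×6 = 42; y[5] = 5×2 = 10

[3, 19, 18, 43, 42, 10]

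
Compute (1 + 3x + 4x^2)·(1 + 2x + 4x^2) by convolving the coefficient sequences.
Ascending coefficients: a = [1, 3, 4], b = [1, 2, 4]. c[0] = 1×1 = 1; c[1] = 1×2 + 3×1 = 5; c[2] = 1×4 + 3×2 + 4×1 = 14; c[3] = 3×4 + 4×2 = 20; c[4] = 4×4 = 16. Result coefficients: [1, 5, 14, 20, 16] → 1 + 5x + 14x^2 + 20x^3 + 16x^4

1 + 5x + 14x^2 + 20x^3 + 16x^4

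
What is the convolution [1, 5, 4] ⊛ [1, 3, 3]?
y[0] = 1×1 = 1; y[1] = 1×3 + 5×1 = 8; y[2] = 1×3 + 5×3 + 4×1 = 22; y[3] = 5×3 + 4×3 = 27; y[4] = 4×3 = 12

[1, 8, 22, 27, 12]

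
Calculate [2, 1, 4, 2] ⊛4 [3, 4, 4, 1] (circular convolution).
Use y[k] = Σ_j f[j]·g[(k-j) mod 4]. y[0] = 2×3 + 1×1 + 4×4 + 2×4 = 31; y[1] = 2×4 + 1×3 + 4×1 + 2×4 = 23; y[2] = 2×4 + 1×4 + 4×3 + 2×1 = 26; y[3] = 2×1 + 1×4 + 4×4 + 2×3 = 28. Result: [31, 23, 26, 28]

[31, 23, 26, 28]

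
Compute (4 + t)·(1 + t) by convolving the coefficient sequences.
Ascending coefficients: a = [4, 1], b = [1, 1]. c[0] = 4×1 = 4; c[1] = 4×1 + 1×1 = 5; c[2] = 1×1 = 1. Result coefficients: [4, 5, 1] → 4 + 5t + t^2

4 + 5t + t^2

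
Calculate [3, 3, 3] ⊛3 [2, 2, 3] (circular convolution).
Use y[k] = Σ_j s[j]·t[(k-j) mod 3]. y[0] = 3×2 + 3×3 + 3×2 = 21; y[1] = 3×2 + 3×2 + 3×3 = 21; y[2] = 3×3 + 3×2 + 3×2 = 21. Result: [21, 21, 21]

[21, 21, 21]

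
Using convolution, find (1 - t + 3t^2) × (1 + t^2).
Ascending coefficients: a = [1, -1, 3], b = [1, 0, 1]. c[0] = 1×1 = 1; c[1] = 1×0 + -1×1 = -1; c[2] = 1×1 + -1×0 + 3×1 = 4; c[3] = -1×1 + 3×0 = -1; c[4] = 3×1 = 3. Result coefficients: [1, -1, 4, -1, 3] → 1 - t + 4t^2 - t^3 + 3t^4

1 - t + 4t^2 - t^3 + 3t^4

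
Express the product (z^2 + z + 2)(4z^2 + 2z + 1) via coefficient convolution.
Ascending coefficients: a = [2, 1, 1], b = [1, 2, 4]. c[0] = 2×1 = 2; c[1] = 2×2 + 1×1 = 5; c[2] = 2×4 + 1×2 + 1×1 = 11; c[3] = 1×4 + 1×2 = 6; c[4] = 1×4 = 4. Result coefficients: [2, 5, 11, 6, 4] → 4z^4 + 6z^3 + 11z^2 + 5z + 2

4z^4 + 6z^3 + 11z^2 + 5z + 2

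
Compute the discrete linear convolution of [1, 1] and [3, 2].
y[0] = 1×3 = 3; y[1] = 1×2 + 1×3 = 5; y[2] = 1×2 = 2

[3, 5, 2]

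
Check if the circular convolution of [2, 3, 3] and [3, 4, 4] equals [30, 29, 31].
Recompute circular convolution of [2, 3, 3] and [3, 4, 4]: y[0] = 2×3 + 3×4 + 3×4 = 30; y[1] = 2×4 + 3×3 + 3×4 = 29; y[2] = 2×4 + 3×4 + 3×3 = 29 → [30, 29, 29]. Compare to given [30, 29, 31]: they differ at index 2: given 31, correct 29, so answer: No

No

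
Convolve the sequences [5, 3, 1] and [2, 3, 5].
y[0] = 5×2 = 10; y[1] = 5×3 + 3×2 = 21; y[2] = 5×5 + 3×3 + 1×2 = 36; y[3] = 3×5 + 1×3 = 18; y[4] = 1×5 = 5

[10, 21, 36, 18, 5]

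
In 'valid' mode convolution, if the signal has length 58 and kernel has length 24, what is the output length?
'Valid' mode counts only positions where the kernel fully overlaps the signal: m - n + 1 = 58 - 24 + 1 = 35

35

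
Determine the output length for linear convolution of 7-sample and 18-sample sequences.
Linear/full convolution length: m + n - 1 = 7 + 18 - 1 = 24

24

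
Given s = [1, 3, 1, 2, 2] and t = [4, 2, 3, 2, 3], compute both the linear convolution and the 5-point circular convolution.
Linear: y_lin[0] = 1×4 = 4; y_lin[1] = 1×2 + 3×4 = 14; y_lin[2] = 1×3 + 3×2 + 1×4 = 13; y_lin[3] = 1×2 + 3×3 + 1×2 + 2×4 = 21; y_lin[4] = 1×3 + 3×2 + 1×3 + 2×2 + 2×4 = 24; y_lin[5] = 3×3 + 1×2 + 2×3 + 2×2 = 21; y_lin[6] = 1×3 + 2×2 + 2×3 = 13; y_lin[7] = 2×3 + 2×2 = 10; y_lin[8] = 2×3 = 6 → [4, 14, 13, 21, 24, 21, 13, 10, 6]. Circular (length 5): y[0] = 1×4 + 3×3 + 1×2 + 2×3 + 2×2 = 25; y[1] = 1×2 + 3×4 + 1×3 + 2×2 + 2×3 = 27; y[2] = 1×3 + 3×2 + 1×4 + 2×3 + 2×2 = 23; y[3] = 1×2 + 3×3 + 1×2 + 2×4 + 2×3 = 27; y[4] = 1×3 + 3×2 + 1×3 + 2×2 + 2×4 = 24 → [25, 27, 23, 27, 24]

Linear: [4, 14, 13, 21, 24, 21, 13, 10, 6], Circular: [25, 27, 23, 27, 24]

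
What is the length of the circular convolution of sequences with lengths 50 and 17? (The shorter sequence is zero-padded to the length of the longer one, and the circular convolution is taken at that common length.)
Circular convolution (zero-padding the shorter input) has length max(m, n) = max(50, 17) = 50

50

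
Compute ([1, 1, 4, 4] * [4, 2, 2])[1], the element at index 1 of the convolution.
Use y[k] = Σ_i a[i]·b[k-i] at k=1. y[1] = 1×2 + 1×4 = 6

6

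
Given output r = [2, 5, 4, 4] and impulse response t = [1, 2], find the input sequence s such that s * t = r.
Deconvolve r=[2, 5, 4, 4] by t=[1, 2]. Since t[0]=1, solve forward: s[0] = r[0] / 1 = 2; s[1] = (r[1] - 2×2) / 1 = 1; s[2] = (r[2] - 1×2) / 1 = 2. So s = [2, 1, 2]. Check by forward convolution: r[0] = 2×1 = 2; r[1] = 2×2 + 1×1 = 5; r[2] = 1×2 + 2×1 = 4; r[3] = 2×2 = 4

[2, 1, 2]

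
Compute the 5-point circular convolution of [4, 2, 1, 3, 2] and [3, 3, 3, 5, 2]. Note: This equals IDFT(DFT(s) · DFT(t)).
Either evaluate y[k] = Σ_j s[j]·t[(k-j) mod 5] directly, or use IDFT(DFT(s) · DFT(t)). y[0] = 4×3 + 2×2 + 1×5 + 3×3 + 2×3 = 36; y[1] = 4×3 + 2×3 + 1×2 + 3×5 + 2×3 = 41; y[2] = 4×3 + 2×3 + 1×3 + 3×2 + 2×5 = 37; y[3] = 4×5 + 2×3 + 1×3 + 3×3 + 2×2 = 42; y[4] = 4×2 + 2×5 + 1×3 + 3×3 + 2×3 = 36. Result: [36, 41, 37, 42, 36]

[36, 41, 37, 42, 36]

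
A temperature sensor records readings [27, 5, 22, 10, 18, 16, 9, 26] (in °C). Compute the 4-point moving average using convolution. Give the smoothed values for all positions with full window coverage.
4-point moving average kernel = [1, 1, 1, 1]. Apply in 'valid' mode (full window coverage): avg[0] = (27 + 5 + 22 + 10) / 4 = 16.0; avg[1] = (5 + 22 + 10 + 18) / 4 = 13.75; avg[2] = (22 + 10 + 18 + 16) / 4 = 16.5; avg[3] = (10 + 18 + 16 + 9) / 4 = 13.25; avg[4] = (18 + 16 + 9 + 26) / 4 = 17.25. Smoothed values: [16.0, 13.75, 16.5, 13.25, 17.25]

[16.0, 13.75, 16.5, 13.25, 17.25]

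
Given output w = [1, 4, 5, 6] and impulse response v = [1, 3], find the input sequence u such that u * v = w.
Deconvolve w=[1, 4, 5, 6] by v=[1, 3]. Since v[0]=1, solve forward: u[0] = w[0] / 1 = 1; u[1] = (w[1] - 1×3) / 1 = 1; u[2] = (w[2] - 1×3) / 1 = 2. So u = [1, 1, 2]. Check by forward convolution: w[0] = 1×1 = 1; w[1] = 1×3 + 1×1 = 4; w[2] = 1×3 + 2×1 = 5; w[3] = 2×3 = 6

[1, 1, 2]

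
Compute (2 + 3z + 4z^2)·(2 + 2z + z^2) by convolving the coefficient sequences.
Ascending coefficients: a = [2, 3, 4], b = [2, 2, 1]. c[0] = 2×2 = 4; c[1] = 2×2 + 3×2 = 10; c[2] = 2×1 + 3×2 + 4×2 = 16; c[3] = 3×1 + 4×2 = 11; c[4] = 4×1 = 4. Result coefficients: [4, 10, 16, 11, 4] → 4 + 10z + 16z^2 + 11z^3 + 4z^4

4 + 10z + 16z^2 + 11z^3 + 4z^4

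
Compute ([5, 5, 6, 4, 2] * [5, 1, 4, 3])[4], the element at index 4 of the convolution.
Use y[k] = Σ_i a[i]·b[k-i] at k=4. y[4] = 5×3 + 6×4 + 4×1 + 2×5 = 53

53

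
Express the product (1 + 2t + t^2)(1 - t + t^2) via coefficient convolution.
Ascending coefficients: a = [1, 2, 1], b = [1, -1, 1]. c[0] = 1×1 = 1; c[1] = 1×-1 + 2×1 = 1; c[2] = 1×1 + 2×-1 + 1×1 = 0; c[3] = 2×1 + 1×-1 = 1; c[4] = 1×1 = 1. Result coefficients: [1, 1, 0, 1, 1] → 1 + t + t^3 + t^4

1 + t + t^3 + t^4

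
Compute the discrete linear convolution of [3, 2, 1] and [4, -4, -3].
y[0] = 3×4 = 12; y[1] = 3×-4 + 2×4 = -4; y[2] = 3×-3 + 2×-4 + 1×4 = -13; y[3] = 2×-3 + 1×-4 = -10; y[4] = 1×-3 = -3

[12, -4, -13, -10, -3]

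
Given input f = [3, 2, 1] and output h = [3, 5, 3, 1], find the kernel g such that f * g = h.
Output length 4 = len(f) + len(g) - 1 ⇒ len(g) = 2. Solve g forward using g[k] = (h[k] - Σ_{i≥1} f[i]·g[k-i]) / f[0]: g[0] = h[0] / f[0] = 3 / 3 = 1; g[1] = (h[1] - 2×1) / f[0] = (5 - 2×1) / 3 = 1. So g = [1, 1]. Forward-check [3, 2, 1] * [1, 1]: h[0] = 3×1 = 3; h[1] = 3×1 + 2×1 = 5; h[2] = 2×1 + 1×1 = 3; h[3] = 1×1 = 1 → [3, 5, 3, 1] ✓

[1, 1]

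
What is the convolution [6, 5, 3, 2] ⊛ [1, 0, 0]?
y[0] = 6×1 = 6; y[1] = 6×0 + 5×1 = 5; y[2] = 6×0 + 5×0 + 3×1 = 3; y[3] = 5×0 + 3×0 + 2×1 = 2; y[4] = 3×0 + 2×0 = 0; y[5] = 2×0 = 0

[6, 5, 3, 2, 0, 0]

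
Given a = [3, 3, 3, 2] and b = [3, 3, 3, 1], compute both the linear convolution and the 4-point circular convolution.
Linear: y_lin[0] = 3×3 = 9; y_lin[1] = 3×3 + 3×3 = 18; y_lin[2] = 3×3 + 3×3 + 3×3 = 27; y_lin[3] = 3×1 + 3×3 + 3×3 + 2×3 = 27; y_lin[4] = 3×1 + 3×3 + 2×3 = 18; y_lin[5] = 3×1 + 2×3 = 9; y_lin[6] = 2×1 = 2 → [9, 18, 27, 27, 18, 9, 2]. Circular (length 4): y[0] = 3×3 + 3×1 + 3×3 + 2×3 = 27; y[1] = 3×3 + 3×3 + 3×1 + 2×3 = 27; y[2] = 3×3 + 3×3 + 3×3 + 2×1 = 29; y[3] = 3×1 + 3×3 + 3×3 + 2×3 = 27 → [27, 27, 29, 27]

Linear: [9, 18, 27, 27, 18, 9, 2], Circular: [27, 27, 29, 27]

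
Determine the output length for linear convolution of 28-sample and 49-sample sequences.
Linear/full convolution length: m + n - 1 = 28 + 49 - 1 = 76

76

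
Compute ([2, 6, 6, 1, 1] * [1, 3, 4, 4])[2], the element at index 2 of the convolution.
Use y[k] = Σ_i a[i]·b[k-i] at k=2. y[2] = 2×4 + 6×3 + 6×1 = 32

32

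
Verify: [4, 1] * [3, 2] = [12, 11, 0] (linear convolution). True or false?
Recompute linear convolution of [4, 1] and [3, 2]: y[0] = 4×3 = 12; y[1] = 4×2 + 1×3 = 11; y[2] = 1×2 = 2 → [12, 11, 2]. Compare to given [12, 11, 0]: they differ at index 2: given 0, correct 2, so answer: No

No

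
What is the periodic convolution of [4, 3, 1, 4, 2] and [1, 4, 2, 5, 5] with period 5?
Use y[k] = Σ_j x[j]·h[(k-j) mod 5]. y[0] = 4×1 + 3×5 + 1×5 + 4×2 + 2×4 = 40; y[1] = 4×4 + 3×1 + 1×5 + 4×5 + 2×2 = 48; y[2] = 4×2 + 3×4 + 1×1 + 4×5 + 2×5 = 51; y[3] = 4×5 + 3×2 + 1×4 + 4×1 + 2×5 = 44; y[4] = 4×5 + 3×5 + 1×2 + 4×4 + 2×1 = 55. Result: [40, 48, 51, 44, 55]

[40, 48, 51, 44, 55]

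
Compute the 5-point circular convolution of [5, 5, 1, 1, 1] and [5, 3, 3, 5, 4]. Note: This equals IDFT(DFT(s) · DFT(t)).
Either evaluate y[k] = Σ_j s[j]·t[(k-j) mod 5] directly, or use IDFT(DFT(s) · DFT(t)). y[0] = 5×5 + 5×4 + 1×5 + 1×3 + 1×3 = 56; y[1] = 5×3 + 5×5 + 1×4 + 1×5 + 1×3 = 52; y[2] = 5×3 + 5×3 + 1×5 + 1×4 + 1×5 = 44; y[3] = 5×5 + 5×3 + 1×3 + 1×5 + 1×4 = 52; y[4] = 5×4 + 5×5 + 1×3 + 1×3 + 1×5 = 56. Result: [56, 52, 44, 52, 56]

[56, 52, 44, 52, 56]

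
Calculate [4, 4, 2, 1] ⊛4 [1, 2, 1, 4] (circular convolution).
Use y[k] = Σ_j a[j]·b[(k-j) mod 4]. y[0] = 4×1 + 4×4 + 2×1 + 1×2 = 24; y[1] = 4×2 + 4×1 + 2×4 + 1×1 = 21; y[2] = 4×1 + 4×2 + 2×1 + 1×4 = 18; y[3] = 4×4 + 4×1 + 2×2 + 1×1 = 25. Result: [24, 21, 18, 25]

[24, 21, 18, 25]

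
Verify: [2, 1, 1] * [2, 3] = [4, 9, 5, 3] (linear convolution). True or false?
Recompute linear convolution of [2, 1, 1] and [2, 3]: y[0] = 2×2 = 4; y[1] = 2×3 + 1×2 = 8; y[2] = 1×3 + 1×2 = 5; y[3] = 1×3 = 3 → [4, 8, 5, 3]. Compare to given [4, 9, 5, 3]: they differ at index 1: given 9, correct 8, so answer: No

No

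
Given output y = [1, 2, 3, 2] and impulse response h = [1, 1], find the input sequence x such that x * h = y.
Deconvolve y=[1, 2, 3, 2] by h=[1, 1]. Since h[0]=1, solve forward: x[0] = y[0] / 1 = 1; x[1] = (y[1] - 1×1) / 1 = 1; x[2] = (y[2] - 1×1) / 1 = 2. So x = [1, 1, 2]. Check by forward convolution: y[0] = 1×1 = 1; y[1] = 1×1 + 1×1 = 2; y[2] = 1×1 + 2×1 = 3; y[3] = 2×1 = 2

[1, 1, 2]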